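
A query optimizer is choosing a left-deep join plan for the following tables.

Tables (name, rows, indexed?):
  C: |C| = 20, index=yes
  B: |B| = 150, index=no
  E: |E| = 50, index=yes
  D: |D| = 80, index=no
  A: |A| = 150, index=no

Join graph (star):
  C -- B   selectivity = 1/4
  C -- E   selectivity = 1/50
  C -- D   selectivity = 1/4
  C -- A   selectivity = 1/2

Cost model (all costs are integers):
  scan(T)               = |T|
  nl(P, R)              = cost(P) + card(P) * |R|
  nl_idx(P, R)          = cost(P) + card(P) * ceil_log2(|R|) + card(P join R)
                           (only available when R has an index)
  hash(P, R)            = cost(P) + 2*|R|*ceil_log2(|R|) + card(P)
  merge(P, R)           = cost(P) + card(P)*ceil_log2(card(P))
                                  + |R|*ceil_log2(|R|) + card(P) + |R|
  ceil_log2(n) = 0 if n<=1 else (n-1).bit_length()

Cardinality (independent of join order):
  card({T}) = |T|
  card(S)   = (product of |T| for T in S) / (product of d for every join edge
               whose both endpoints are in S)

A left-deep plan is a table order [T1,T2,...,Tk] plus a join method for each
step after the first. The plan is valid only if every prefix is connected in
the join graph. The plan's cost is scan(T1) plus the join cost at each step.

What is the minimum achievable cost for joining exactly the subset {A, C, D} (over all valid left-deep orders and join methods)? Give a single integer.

Selinger DP over subsets of {A,C,D}:
  {C}: scan cost=20, card=20
  {D}: scan cost=80, card=80
  {A}: scan cost=150, card=150
  {CD}: card=400; try (C,hash)→360, (D,merge)→780, (C,merge)→840, (C,nl_idx)→880, (D,hash)→1160, (D,nl)→1620 …(+1); best=360 via (C,hash)
  {AC}: card=1500; try (C,hash)→500, (A,merge)→1490, (C,merge)→1620, (C,nl_idx)→2400, (A,hash)→2440, (A,nl)→3020 …(+1); best=500 via (C,hash)
  {ACD}: card=30000; try (D,hash)→3120, (A,hash)→3160, (A,merge)→5710, (D,merge)→19140, (A,nl)→60360, (D,nl)→120500; best=3120 via (D,hash)

3120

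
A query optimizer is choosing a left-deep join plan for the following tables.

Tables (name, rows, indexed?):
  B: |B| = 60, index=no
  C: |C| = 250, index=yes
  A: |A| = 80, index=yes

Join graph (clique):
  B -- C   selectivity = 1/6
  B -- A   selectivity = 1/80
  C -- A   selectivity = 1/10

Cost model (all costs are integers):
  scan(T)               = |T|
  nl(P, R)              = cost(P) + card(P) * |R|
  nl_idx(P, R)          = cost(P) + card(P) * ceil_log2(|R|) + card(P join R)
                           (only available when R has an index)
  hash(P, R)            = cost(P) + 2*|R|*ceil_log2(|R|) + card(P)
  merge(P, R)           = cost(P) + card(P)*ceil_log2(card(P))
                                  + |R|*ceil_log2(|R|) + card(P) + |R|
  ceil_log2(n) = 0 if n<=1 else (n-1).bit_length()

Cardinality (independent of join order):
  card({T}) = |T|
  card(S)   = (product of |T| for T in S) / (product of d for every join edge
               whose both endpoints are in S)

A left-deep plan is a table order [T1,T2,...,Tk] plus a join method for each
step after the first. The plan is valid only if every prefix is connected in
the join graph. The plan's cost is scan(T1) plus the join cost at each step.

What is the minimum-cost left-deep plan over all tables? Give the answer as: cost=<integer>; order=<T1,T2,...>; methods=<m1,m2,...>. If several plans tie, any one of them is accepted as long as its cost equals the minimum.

cost=1270; order=B,A,C; methods=nl_idx,nl_idx

Selinger DP (subsets sized 1..n):
  {B}: scan cost=60, card=60
  {C}: scan cost=250, card=250
  {A}: scan cost=80, card=80
  {BC}: card=2500; try (B,hash)→1220, (C,merge)→2730, (B,merge)→2920, (C,nl_idx)→3040, (C,hash)→4120, (C,nl)→15060 …(+1); best=1220 via (B,hash)
  {AB}: card=60; try (A,nl_idx)→540, (B,hash)→880, (A,merge)→1120, (B,merge)→1140, (A,hash)→1240, (A,nl)→4860 …(+1); best=540 via (A,nl_idx)
  {AC}: card=2000; try (A,hash)→1620, (C,nl_idx)→2720, (C,merge)→2970, (A,merge)→3140, (A,nl_idx)→4000, (C,hash)→4160 …(+2); best=1620 via (A,hash)
  {ABC}: card=250; try (C,nl_idx)→1270, (C,merge)→3210, (B,hash)→4340, (C,hash)→4600, (A,hash)→4840, (C,nl)→15540 …(+5); best=1270 via (C,nl_idx)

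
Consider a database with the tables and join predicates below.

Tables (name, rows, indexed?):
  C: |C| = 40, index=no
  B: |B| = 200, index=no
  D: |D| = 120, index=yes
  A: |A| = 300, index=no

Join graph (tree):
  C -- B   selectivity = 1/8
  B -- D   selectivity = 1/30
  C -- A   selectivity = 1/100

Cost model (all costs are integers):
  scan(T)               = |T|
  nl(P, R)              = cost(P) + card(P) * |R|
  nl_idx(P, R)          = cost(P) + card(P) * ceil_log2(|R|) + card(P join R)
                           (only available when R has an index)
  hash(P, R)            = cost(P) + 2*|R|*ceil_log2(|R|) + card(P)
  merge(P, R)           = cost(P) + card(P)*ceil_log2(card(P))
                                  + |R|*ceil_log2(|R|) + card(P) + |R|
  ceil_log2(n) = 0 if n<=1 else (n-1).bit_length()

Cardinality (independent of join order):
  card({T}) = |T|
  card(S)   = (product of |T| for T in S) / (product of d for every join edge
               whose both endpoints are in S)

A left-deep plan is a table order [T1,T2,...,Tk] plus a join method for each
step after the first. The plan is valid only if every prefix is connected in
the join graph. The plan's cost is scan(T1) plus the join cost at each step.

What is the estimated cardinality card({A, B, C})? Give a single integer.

Tables in S: A(300), B(200), C(40)
Edges inside S: C-B(d=8), C-A(d=100)
numerator = 300 * 200 * 40 = 2400000
denominator = 8 * 100 = 800
card(S) = 2400000 / 800 = 3000

3000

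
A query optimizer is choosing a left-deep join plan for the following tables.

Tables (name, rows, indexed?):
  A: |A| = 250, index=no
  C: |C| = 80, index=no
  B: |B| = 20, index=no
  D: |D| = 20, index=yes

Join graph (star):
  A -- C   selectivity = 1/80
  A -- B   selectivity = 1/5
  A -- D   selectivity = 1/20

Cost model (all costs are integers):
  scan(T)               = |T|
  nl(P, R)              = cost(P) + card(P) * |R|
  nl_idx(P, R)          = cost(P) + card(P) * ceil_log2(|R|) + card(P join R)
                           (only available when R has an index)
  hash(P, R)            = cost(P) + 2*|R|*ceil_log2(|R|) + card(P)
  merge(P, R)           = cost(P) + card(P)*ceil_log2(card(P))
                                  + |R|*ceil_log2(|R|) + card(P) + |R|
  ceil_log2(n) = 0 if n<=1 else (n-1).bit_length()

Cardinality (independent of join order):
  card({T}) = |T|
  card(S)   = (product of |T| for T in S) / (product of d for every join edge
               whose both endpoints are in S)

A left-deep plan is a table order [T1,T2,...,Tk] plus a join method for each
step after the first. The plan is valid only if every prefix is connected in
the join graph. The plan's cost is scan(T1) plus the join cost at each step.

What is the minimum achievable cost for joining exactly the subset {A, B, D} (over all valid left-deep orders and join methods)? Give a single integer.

1150

Selinger DP over subsets of {A,B,D}:
  {A}: scan cost=250, card=250
  {B}: scan cost=20, card=20
  {D}: scan cost=20, card=20
  {AB}: card=1000; try (B,hash)→700, (A,merge)→2390, (B,merge)→2620, (A,hash)→4040, (A,nl)→5020, (B,nl)→5250; best=700 via (B,hash)
  {AD}: card=250; try (D,hash)→700, (D,nl_idx)→1750, (A,merge)→2390, (D,merge)→2620, (A,hash)→4040, (A,nl)→5020 …(+1); best=700 via (D,hash)
  {ABD}: card=1000; try (B,hash)→1150, (D,hash)→1900, (B,merge)→3070, (B,nl)→5700, (D,nl_idx)→6700, (D,merge)→11820 …(+1); best=1150 via (B,hash)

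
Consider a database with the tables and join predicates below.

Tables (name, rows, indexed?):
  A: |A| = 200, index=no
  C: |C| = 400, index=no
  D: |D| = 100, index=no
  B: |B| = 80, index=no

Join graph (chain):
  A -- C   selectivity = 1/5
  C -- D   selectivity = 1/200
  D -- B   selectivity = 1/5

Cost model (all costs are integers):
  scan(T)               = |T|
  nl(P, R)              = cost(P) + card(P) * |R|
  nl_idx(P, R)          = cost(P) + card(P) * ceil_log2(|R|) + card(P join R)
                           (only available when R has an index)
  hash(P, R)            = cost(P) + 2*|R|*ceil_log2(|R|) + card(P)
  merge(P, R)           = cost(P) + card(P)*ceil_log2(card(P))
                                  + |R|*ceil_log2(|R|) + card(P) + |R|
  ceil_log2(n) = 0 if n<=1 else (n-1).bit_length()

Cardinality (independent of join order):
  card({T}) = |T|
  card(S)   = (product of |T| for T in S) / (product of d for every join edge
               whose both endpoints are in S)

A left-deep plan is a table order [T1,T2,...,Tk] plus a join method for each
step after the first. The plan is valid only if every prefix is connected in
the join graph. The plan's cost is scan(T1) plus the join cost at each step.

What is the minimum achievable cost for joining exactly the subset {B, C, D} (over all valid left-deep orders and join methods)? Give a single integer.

3520

Selinger DP over subsets of {B,C,D}:
  {C}: scan cost=400, card=400
  {D}: scan cost=100, card=100
  {B}: scan cost=80, card=80
  {CD}: card=200; try (D,hash)→2200, (C,merge)→4900, (D,merge)→5200, (C,hash)→7400, (C,nl)→40100, (D,nl)→40400; best=2200 via (D,hash)
  {BD}: card=1600; try (B,hash)→1320, (D,merge)→1520, (B,merge)→1540, (D,hash)→1560, (D,nl)→8080, (B,nl)→8100; best=1320 via (B,hash)
  {BCD}: card=3200; try (B,hash)→3520, (B,merge)→4640, (C,hash)→10120, (B,nl)→18200, (C,merge)→24520, (C,nl)→641320; best=3520 via (B,hash)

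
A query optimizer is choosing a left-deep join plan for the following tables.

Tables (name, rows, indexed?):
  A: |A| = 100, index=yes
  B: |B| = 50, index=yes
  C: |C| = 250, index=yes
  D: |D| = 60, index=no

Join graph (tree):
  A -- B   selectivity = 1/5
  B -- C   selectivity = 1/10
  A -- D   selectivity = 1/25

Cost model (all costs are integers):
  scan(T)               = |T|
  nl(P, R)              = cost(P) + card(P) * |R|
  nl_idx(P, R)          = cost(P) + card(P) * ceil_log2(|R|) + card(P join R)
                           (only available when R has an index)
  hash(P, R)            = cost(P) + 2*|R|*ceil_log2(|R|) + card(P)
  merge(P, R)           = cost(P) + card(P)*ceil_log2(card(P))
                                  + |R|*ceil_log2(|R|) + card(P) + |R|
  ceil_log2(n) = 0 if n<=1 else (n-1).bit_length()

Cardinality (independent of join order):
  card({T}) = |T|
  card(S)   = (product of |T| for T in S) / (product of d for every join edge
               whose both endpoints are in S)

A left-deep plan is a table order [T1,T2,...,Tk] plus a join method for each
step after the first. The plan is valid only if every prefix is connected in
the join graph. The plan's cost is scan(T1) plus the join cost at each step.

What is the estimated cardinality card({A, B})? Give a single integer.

1000

Tables in S: A(100), B(50)
Edges inside S: A-B(d=5)
numerator = 100 * 50 = 5000
denominator = 5 = 5
card(S) = 5000 / 5 = 1000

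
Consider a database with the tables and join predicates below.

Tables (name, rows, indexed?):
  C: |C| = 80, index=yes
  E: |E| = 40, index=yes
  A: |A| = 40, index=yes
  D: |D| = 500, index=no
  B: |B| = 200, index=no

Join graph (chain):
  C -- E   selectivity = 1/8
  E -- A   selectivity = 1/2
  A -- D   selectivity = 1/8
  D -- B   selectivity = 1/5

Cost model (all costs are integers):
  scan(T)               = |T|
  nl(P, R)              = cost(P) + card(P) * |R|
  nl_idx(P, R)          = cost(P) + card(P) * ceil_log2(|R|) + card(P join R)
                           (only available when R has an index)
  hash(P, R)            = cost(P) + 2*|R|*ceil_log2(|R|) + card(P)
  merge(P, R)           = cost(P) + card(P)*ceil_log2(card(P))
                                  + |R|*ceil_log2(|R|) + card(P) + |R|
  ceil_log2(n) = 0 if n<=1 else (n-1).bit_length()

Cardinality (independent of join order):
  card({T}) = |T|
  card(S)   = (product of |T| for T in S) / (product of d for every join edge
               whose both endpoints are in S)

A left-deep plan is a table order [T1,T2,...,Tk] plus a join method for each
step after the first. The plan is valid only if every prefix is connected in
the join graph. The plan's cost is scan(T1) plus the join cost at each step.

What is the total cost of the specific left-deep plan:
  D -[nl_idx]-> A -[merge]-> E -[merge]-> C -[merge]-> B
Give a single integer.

10891220

step 1: scan D: cost=500, card=500
step 2: join A via nl_idx
    card(P join A) = 500*40/(8) = 2500
    cost = 500 + 500*6 + 2500 = 6000
step 3: join E via merge
    card(P join E) = 2500*40/(2) = 50000
    cost = 6000 + 2500*12 + 40*6 + 2500 + 40 = 38780
step 4: join C via merge
    card(P join C) = 50000*80/(8) = 500000
    cost = 38780 + 50000*16 + 80*7 + 50000 + 80 = 889420
step 5: join B via merge
    card(P join B) = 500000*200/(5) = 20000000
    cost = 889420 + 500000*19 + 200*8 + 500000 + 200 = 10891220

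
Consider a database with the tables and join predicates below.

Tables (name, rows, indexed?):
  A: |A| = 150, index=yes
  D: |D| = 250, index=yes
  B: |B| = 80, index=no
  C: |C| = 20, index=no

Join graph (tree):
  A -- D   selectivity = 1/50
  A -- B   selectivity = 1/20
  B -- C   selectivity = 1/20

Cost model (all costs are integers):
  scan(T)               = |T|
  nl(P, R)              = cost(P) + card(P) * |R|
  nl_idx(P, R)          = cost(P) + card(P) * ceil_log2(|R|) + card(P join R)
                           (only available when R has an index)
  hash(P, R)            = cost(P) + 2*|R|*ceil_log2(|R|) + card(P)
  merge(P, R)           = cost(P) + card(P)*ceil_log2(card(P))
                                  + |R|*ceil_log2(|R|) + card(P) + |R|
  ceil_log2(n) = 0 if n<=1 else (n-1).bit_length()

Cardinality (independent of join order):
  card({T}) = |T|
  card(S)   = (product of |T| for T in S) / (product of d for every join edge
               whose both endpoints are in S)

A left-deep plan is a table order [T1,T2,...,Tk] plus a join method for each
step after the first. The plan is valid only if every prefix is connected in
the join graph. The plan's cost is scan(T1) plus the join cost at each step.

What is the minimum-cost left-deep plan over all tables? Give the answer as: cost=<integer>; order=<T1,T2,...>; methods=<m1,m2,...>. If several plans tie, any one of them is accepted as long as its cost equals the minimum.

Selinger DP (subsets sized 1..n):
  {A}: scan cost=150, card=150
  {D}: scan cost=250, card=250
  {B}: scan cost=80, card=80
  {C}: scan cost=20, card=20
  {AD}: card=750; try (D,nl_idx)→2100, (A,hash)→2900, (A,nl_idx)→3000, (D,merge)→3750, (A,merge)→3850, (D,hash)→4300 …(+2); best=2100 via (D,nl_idx)
  {AB}: card=600; try (A,nl_idx)→1320, (B,hash)→1420, (A,merge)→2070, (B,merge)→2140, (A,hash)→2560, (A,nl)→12080 …(+1); best=1320 via (A,nl_idx)
  {BC}: card=80; try (C,hash)→360, (B,merge)→780, (C,merge)→840, (B,hash)→1160, (B,nl)→1620, (C,nl)→1680; best=360 via (C,hash)
  {ABD}: card=3000; try (B,hash)→3970, (D,hash)→5920, (D,nl_idx)→9120, (D,merge)→10170, (B,merge)→10990, (B,nl)→62100 …(+1); best=3970 via (B,hash)
  {ABC}: card=600; try (A,nl_idx)→1600, (C,hash)→2120, (A,merge)→2350, (A,hash)→2840, (C,merge)→8040, (A,nl)→12360 …(+1); best=1600 via (A,nl_idx)
  {ABCD}: card=3000; try (D,hash)→6200, (C,hash)→7170, (D,nl_idx)→9400, (D,merge)→10450, (C,merge)→43090, (C,nl)→63970 …(+1); best=6200 via (D,hash)

cost=6200; order=B,C,A,D; methods=hash,nl_idx,hash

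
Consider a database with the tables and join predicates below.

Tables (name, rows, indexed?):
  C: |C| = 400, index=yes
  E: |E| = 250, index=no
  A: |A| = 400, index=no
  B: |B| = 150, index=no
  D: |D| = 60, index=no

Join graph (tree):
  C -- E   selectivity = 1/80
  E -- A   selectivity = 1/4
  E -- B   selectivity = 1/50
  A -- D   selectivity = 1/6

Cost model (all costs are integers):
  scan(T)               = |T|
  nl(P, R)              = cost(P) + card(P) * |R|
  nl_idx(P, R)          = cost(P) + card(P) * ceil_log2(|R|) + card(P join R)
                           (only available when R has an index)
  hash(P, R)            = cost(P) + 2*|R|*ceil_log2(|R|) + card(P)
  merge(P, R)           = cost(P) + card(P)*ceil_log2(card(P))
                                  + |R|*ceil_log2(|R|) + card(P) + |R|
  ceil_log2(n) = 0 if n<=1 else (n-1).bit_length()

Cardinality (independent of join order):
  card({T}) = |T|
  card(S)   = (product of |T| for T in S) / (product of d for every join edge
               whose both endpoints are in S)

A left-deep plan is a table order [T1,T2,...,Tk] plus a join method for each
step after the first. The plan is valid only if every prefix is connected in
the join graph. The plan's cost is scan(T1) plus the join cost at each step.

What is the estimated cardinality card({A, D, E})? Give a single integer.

250000

Tables in S: A(400), D(60), E(250)
Edges inside S: E-A(d=4), A-D(d=6)
numerator = 400 * 60 * 250 = 6000000
denominator = 4 * 6 = 24
card(S) = 6000000 / 24 = 250000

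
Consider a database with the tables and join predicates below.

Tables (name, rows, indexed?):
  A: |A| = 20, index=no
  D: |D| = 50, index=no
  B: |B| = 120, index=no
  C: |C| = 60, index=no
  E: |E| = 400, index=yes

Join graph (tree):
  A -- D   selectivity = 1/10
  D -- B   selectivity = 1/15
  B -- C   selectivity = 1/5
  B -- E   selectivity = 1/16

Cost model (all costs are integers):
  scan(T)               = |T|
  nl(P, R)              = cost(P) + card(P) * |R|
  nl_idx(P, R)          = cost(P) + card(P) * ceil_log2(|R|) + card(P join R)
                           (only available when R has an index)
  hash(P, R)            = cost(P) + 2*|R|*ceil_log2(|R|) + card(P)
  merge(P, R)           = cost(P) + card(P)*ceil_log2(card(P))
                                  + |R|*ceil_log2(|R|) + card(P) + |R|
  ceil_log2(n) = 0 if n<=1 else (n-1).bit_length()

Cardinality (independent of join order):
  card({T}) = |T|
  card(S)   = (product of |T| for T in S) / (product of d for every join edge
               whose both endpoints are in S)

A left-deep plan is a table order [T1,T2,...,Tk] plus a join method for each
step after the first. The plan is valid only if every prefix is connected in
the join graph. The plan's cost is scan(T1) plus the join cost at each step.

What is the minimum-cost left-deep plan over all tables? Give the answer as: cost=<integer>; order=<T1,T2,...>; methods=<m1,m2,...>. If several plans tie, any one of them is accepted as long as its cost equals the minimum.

cost=19760; order=B,D,A,C,E; methods=hash,hash,hash,hash

Selinger DP (subsets sized 1..n):
  {A}: scan cost=20, card=20
  {D}: scan cost=50, card=50
  {B}: scan cost=120, card=120
  {C}: scan cost=60, card=60
  {E}: scan cost=400, card=400
  {AD}: card=100; try (A,hash)→300, (D,merge)→490, (A,merge)→520, (D,hash)→640, (D,nl)→1020, (A,nl)→1050; best=300 via (A,hash)
  {BD}: card=400; try (D,hash)→840, (B,merge)→1360, (D,merge)→1430, (B,hash)→1780, (B,nl)→6050, (D,nl)→6120; best=840 via (D,hash)
  {BC}: card=1440; try (C,hash)→960, (B,merge)→1440, (C,merge)→1500, (B,hash)→1800, (B,nl)→7260, (C,nl)→7320; best=960 via (C,hash)
  {BE}: card=3000; try (B,hash)→2480, (E,nl_idx)→4200, (E,merge)→5080, (B,merge)→5360, (E,hash)→7440, (E,nl)→48120 …(+1); best=2480 via (B,hash)
  {ABD}: card=800; try (A,hash)→1440, (B,merge)→2060, (B,hash)→2080, (A,merge)→4960, (A,nl)→8840, (B,nl)→12300; best=1440 via (A,hash)
  {BCD}: card=4800; try (C,hash)→1960, (D,hash)→3000, (C,merge)→5260, (D,merge)→18590, (C,nl)→24840, (D,nl)→72960; best=1960 via (C,hash)
  {BDE}: card=10000; try (D,hash)→6080, (E,hash)→8440, (E,merge)→8840, (E,nl_idx)→14440, (D,merge)→41830, (D,nl)→152480 …(+1); best=6080 via (D,hash)
  {BCE}: card=36000; try (C,hash)→6200, (E,hash)→9600, (E,merge)→22240, (C,merge)→41900, (E,nl_idx)→49920, (C,nl)→182480 …(+1); best=6200 via (C,hash)
  {ABCD}: card=9600; try (C,hash)→2960, (A,hash)→6960, (C,merge)→10660, (C,nl)→49440, (A,merge)→69280, (A,nl)→97960; best=2960 via (C,hash)
  {ABDE}: card=20000; try (E,hash)→9440, (E,merge)→14240, (A,hash)→16280, (E,nl_idx)→28640, (A,merge)→156200, (A,nl)→206080 …(+1); best=9440 via (E,hash)
  {BCDE}: card=120000; try (E,hash)→13960, (C,hash)→16800, (D,hash)→42800, (E,merge)→73160, (C,merge)→156500, (E,nl_idx)→165160 …(+4); best=13960 via (E,hash)
  {ABCDE}: card=240000; try (E,hash)→19760, (C,hash)→30160, (A,hash)→134160, (E,merge)→150960, (E,nl_idx)→329360, (C,merge)→329860 …(+4); best=19760 via (E,hash)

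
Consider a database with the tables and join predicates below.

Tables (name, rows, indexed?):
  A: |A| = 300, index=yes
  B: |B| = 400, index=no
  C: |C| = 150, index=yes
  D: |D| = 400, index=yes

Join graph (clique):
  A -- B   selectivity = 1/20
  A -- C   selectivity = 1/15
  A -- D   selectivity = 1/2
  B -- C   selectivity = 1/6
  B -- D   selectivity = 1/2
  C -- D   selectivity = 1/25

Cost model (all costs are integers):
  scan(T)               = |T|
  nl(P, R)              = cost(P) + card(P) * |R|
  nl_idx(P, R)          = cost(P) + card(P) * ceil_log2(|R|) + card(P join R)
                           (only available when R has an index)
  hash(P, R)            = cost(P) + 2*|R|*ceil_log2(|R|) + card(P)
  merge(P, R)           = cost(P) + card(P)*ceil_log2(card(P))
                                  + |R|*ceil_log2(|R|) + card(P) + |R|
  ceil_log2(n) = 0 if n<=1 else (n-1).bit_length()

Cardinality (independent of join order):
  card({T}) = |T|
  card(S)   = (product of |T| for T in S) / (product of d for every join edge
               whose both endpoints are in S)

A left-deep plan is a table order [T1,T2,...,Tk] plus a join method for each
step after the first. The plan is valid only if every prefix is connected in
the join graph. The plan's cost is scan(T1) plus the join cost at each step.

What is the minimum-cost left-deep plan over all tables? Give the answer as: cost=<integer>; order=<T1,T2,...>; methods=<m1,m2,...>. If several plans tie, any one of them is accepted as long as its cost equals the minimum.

Selinger DP (subsets sized 1..n):
  {A}: scan cost=300, card=300
  {B}: scan cost=400, card=400
  {C}: scan cost=150, card=150
  {D}: scan cost=400, card=400
  {AB}: card=6000; try (A,hash)→6200, (B,merge)→7300, (A,merge)→7400, (B,hash)→7800, (A,nl_idx)→10000, (B,nl)→120300 …(+1); best=6200 via (A,hash)
  {AC}: card=3000; try (C,hash)→3000, (A,merge)→4500, (A,nl_idx)→4500, (C,merge)→4650, (C,nl_idx)→5700, (A,hash)→5700 …(+2); best=3000 via (C,hash)
  {AD}: card=60000; try (A,hash)→6200, (D,merge)→7300, (A,merge)→7400, (D,hash)→7800, (D,nl_idx)→63000, (A,nl_idx)→64000 …(+2); best=6200 via (A,hash)
  {BC}: card=10000; try (C,hash)→3200, (B,merge)→5500, (C,merge)→5750, (B,hash)→7500, (C,nl_idx)→13600, (B,nl)→60150 …(+1); best=3200 via (C,hash)
  {BD}: card=80000; try (D,hash)→8000, (B,hash)→8000, (D,merge)→8400, (B,merge)→8400, (D,nl_idx)→84000, (D,nl)→160400 …(+1); best=8000 via (D,hash)
  {CD}: card=2400; try (C,hash)→3200, (D,nl_idx)→3900, (D,merge)→5500, (C,merge)→5750, (C,nl_idx)→6000, (D,hash)→7500 …(+2); best=3200 via (C,hash)
  {ABC}: card=10000; try (B,hash)→13200, (C,hash)→14600, (A,hash)→18600, (B,merge)→46000, (C,nl_idx)→64200, (C,merge)→91550 …(+5); best=13200 via (B,hash)
  {ABD}: card=600000; try (D,hash)→19400, (B,hash)→73400, (A,hash)→93400, (D,merge)→94200, (D,nl_idx)→660200, (B,merge)→1030200 …(+5); best=19400 via (D,hash)
  {ACD}: card=24000; try (A,hash)→11000, (D,hash)→13200, (A,merge)→37400, (D,merge)→46000, (A,nl_idx)→48800, (D,nl_idx)→54000 …(+6); best=11000 via (A,hash)
  {BCD}: card=80000; try (B,hash)→12800, (D,hash)→20400, (B,merge)→38400, (C,hash)→90400, (D,merge)→157200, (D,nl_idx)→173200 …(+5); best=12800 via (B,hash)
  {ABCD}: card=40000; try (D,hash)→30400, (B,hash)→42200, (A,hash)→98200, (D,nl_idx)→143200, (D,merge)→167200, (B,merge)→399000 …(+9); best=30400 via (D,hash)

cost=30400; order=A,C,B,D; methods=hash,hash,hash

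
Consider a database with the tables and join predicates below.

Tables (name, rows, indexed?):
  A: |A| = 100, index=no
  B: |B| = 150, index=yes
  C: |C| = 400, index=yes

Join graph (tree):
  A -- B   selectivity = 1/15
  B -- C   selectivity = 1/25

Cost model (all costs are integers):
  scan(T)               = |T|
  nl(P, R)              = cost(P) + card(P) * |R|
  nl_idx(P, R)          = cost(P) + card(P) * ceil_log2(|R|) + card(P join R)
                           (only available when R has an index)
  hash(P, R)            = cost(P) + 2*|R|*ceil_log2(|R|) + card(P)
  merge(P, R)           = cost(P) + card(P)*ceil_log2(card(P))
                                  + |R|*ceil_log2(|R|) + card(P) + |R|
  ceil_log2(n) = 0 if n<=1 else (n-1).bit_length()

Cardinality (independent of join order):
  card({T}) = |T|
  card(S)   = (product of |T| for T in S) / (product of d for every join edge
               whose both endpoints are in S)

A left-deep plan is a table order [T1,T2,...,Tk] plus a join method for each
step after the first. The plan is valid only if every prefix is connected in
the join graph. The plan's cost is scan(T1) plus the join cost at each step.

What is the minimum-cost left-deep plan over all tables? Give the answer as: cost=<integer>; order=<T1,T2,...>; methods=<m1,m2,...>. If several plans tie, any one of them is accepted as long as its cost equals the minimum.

Selinger DP (subsets sized 1..n):
  {A}: scan cost=100, card=100
  {B}: scan cost=150, card=150
  {C}: scan cost=400, card=400
  {AB}: card=1000; try (A,hash)→1700, (B,nl_idx)→1900, (B,merge)→2250, (A,merge)→2300, (B,hash)→2600, (B,nl)→15100 …(+1); best=1700 via (A,hash)
  {BC}: card=2400; try (B,hash)→3200, (C,nl_idx)→3900, (C,merge)→5500, (B,merge)→5750, (B,nl_idx)→6000, (C,hash)→7500 …(+2); best=3200 via (B,hash)
  {ABC}: card=16000; try (A,hash)→7000, (C,hash)→9900, (C,merge)→16700, (C,nl_idx)→26700, (A,merge)→35200, (A,nl)→243200 …(+1); best=7000 via (A,hash)

cost=7000; order=C,B,A; methods=hash,hash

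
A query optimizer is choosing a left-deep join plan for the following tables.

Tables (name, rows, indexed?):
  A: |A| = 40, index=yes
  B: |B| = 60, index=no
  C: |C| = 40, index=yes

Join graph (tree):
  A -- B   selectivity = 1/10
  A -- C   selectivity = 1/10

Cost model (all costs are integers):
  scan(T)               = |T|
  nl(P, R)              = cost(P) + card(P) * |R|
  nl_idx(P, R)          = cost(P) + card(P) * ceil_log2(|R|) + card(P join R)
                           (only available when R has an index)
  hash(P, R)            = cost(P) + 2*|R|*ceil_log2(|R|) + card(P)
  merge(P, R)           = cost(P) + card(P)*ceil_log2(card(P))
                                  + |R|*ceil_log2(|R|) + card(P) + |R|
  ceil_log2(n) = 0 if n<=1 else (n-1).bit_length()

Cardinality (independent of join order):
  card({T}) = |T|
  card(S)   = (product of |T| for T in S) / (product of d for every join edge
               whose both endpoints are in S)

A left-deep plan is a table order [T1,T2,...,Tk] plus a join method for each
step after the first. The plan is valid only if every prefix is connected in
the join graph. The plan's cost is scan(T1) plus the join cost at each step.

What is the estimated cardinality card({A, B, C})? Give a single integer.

960

Tables in S: A(40), B(60), C(40)
Edges inside S: A-B(d=10), A-C(d=10)
numerator = 40 * 60 * 40 = 96000
denominator = 10 * 10 = 100
card(S) = 96000 / 100 = 960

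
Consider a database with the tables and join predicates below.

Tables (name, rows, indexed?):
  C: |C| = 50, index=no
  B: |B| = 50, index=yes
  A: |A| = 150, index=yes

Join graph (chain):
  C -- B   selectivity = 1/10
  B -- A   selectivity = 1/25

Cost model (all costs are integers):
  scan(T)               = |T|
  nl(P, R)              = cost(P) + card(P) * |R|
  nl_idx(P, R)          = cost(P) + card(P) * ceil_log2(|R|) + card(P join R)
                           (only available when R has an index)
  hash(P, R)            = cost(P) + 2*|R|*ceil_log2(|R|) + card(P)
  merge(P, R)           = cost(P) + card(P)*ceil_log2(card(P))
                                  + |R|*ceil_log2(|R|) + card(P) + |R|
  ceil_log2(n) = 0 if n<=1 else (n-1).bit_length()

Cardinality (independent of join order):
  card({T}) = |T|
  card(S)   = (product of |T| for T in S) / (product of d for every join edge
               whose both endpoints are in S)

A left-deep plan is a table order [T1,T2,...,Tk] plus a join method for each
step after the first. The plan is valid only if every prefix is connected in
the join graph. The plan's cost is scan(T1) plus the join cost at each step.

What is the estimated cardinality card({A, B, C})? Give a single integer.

Tables in S: A(150), B(50), C(50)
Edges inside S: C-B(d=10), B-A(d=25)
numerator = 150 * 50 * 50 = 375000
denominator = 10 * 25 = 250
card(S) = 375000 / 250 = 1500

1500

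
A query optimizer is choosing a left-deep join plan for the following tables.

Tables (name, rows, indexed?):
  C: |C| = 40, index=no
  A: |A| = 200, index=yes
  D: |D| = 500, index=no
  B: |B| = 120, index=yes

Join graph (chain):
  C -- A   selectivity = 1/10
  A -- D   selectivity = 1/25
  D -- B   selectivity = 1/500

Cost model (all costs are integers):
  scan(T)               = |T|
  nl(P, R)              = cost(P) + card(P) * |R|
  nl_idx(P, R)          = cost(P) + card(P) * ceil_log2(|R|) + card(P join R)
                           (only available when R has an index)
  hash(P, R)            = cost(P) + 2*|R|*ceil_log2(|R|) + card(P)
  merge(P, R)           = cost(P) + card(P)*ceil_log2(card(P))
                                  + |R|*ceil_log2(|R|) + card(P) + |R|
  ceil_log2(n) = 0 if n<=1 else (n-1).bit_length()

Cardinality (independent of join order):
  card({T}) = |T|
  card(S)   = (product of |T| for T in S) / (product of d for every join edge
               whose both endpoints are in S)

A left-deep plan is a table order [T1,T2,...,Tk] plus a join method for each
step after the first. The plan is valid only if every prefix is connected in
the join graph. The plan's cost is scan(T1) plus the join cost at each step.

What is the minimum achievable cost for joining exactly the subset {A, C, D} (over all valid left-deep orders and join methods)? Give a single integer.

8680

Selinger DP over subsets of {A,C,D}:
  {C}: scan cost=40, card=40
  {A}: scan cost=200, card=200
  {D}: scan cost=500, card=500
  {AC}: card=800; try (C,hash)→880, (A,nl_idx)→1160, (A,merge)→2120, (C,merge)→2280, (A,hash)→3280, (A,nl)→8040 …(+1); best=880 via (C,hash)
  {AD}: card=4000; try (A,hash)→4200, (D,merge)→7000, (A,merge)→7300, (A,nl_idx)→8500, (D,hash)→9400, (D,nl)→100200 …(+1); best=4200 via (A,hash)
  {ACD}: card=16000; try (C,hash)→8680, (D,hash)→10680, (D,merge)→14680, (C,merge)→56480, (C,nl)→164200, (D,nl)→400880; best=8680 via (C,hash)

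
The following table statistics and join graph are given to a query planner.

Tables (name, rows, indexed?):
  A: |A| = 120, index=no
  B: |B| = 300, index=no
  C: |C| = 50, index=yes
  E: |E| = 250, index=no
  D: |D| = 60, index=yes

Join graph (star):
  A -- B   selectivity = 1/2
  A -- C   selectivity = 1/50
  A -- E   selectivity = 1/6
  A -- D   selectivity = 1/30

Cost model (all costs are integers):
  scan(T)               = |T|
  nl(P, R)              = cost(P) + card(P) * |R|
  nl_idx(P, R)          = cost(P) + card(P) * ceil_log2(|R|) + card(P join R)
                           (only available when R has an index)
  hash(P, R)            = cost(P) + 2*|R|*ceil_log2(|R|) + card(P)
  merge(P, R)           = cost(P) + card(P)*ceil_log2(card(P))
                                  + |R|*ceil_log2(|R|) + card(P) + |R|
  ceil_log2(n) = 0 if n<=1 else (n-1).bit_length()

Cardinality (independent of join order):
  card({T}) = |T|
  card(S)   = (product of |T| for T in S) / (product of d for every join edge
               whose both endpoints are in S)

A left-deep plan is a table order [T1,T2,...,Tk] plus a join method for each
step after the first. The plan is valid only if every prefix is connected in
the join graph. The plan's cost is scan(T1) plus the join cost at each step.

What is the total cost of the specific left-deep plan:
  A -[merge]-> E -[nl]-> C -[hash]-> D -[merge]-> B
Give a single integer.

412050

step 1: scan A: cost=120, card=120
step 2: join E via merge
    card(P join E) = 120*250/(6) = 5000
    cost = 120 + 120*7 + 250*8 + 120 + 250 = 3330
step 3: join C via nl
    card(P join C) = 5000*50/(50) = 5000
    cost = 3330 + 5000*50 = 253330
step 4: join D via hash
    card(P join D) = 5000*60/(30) = 10000
    cost = 253330 + 2*60*6 + 5000 = 259050
step 5: join B via merge
    card(P join B) = 10000*300/(2) = 1500000
    cost = 259050 + 10000*14 + 300*9 + 10000 + 300 = 412050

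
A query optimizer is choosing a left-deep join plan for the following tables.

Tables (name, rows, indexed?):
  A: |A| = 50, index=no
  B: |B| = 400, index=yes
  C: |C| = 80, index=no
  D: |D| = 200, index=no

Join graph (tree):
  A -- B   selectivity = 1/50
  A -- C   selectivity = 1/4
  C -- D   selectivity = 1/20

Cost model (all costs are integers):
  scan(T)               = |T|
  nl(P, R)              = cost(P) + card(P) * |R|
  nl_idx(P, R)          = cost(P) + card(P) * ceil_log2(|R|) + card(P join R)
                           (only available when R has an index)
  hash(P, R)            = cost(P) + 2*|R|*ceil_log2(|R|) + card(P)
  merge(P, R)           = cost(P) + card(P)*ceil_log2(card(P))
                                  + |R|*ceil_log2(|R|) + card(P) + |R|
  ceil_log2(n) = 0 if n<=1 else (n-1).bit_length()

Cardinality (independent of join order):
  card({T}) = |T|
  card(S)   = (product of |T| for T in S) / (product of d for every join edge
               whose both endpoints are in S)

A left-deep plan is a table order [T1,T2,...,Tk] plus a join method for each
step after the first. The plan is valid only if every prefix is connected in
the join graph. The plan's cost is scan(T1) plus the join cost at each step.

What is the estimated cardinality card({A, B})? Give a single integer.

Tables in S: A(50), B(400)
Edges inside S: A-B(d=50)
numerator = 50 * 400 = 20000
denominator = 50 = 50
card(S) = 20000 / 50 = 400

400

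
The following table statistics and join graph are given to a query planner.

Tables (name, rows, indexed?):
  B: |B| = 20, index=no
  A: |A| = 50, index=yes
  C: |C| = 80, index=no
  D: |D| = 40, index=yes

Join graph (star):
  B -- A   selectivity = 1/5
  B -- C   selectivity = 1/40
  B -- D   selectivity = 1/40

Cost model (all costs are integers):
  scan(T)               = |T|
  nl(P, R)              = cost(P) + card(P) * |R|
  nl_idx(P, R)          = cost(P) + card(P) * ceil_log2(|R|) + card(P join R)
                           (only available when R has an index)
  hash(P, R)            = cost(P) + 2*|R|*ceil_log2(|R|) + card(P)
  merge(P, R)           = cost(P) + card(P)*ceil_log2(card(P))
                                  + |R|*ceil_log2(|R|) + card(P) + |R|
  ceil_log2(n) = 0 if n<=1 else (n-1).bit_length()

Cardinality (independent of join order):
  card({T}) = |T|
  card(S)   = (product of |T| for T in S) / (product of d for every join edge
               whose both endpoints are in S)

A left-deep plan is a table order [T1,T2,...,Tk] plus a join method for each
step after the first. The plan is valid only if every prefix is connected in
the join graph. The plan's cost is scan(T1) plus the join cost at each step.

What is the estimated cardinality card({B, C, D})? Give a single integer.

Tables in S: B(20), C(80), D(40)
Edges inside S: B-C(d=40), B-D(d=40)
numerator = 20 * 80 * 40 = 64000
denominator = 40 * 40 = 1600
card(S) = 64000 / 1600 = 40

40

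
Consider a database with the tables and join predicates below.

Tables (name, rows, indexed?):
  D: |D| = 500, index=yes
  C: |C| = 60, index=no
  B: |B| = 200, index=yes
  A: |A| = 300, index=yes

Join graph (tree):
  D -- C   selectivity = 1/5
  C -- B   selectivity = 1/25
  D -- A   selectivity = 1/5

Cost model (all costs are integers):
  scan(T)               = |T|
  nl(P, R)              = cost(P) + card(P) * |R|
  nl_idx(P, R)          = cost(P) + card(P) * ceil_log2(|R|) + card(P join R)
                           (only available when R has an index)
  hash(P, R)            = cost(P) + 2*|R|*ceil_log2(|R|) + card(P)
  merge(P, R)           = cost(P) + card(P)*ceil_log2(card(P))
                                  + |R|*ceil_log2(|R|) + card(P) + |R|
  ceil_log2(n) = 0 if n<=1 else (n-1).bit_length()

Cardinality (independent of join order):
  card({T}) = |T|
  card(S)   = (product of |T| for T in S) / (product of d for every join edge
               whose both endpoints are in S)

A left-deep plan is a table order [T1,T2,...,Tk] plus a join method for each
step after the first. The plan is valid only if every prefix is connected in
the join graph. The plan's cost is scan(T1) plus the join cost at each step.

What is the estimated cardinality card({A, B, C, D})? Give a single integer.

2880000

Tables in S: A(300), B(200), C(60), D(500)
Edges inside S: D-C(d=5), C-B(d=25), D-A(d=5)
numerator = 300 * 200 * 60 * 500 = 1800000000
denominator = 5 * 25 * 5 = 625
card(S) = 1800000000 / 625 = 2880000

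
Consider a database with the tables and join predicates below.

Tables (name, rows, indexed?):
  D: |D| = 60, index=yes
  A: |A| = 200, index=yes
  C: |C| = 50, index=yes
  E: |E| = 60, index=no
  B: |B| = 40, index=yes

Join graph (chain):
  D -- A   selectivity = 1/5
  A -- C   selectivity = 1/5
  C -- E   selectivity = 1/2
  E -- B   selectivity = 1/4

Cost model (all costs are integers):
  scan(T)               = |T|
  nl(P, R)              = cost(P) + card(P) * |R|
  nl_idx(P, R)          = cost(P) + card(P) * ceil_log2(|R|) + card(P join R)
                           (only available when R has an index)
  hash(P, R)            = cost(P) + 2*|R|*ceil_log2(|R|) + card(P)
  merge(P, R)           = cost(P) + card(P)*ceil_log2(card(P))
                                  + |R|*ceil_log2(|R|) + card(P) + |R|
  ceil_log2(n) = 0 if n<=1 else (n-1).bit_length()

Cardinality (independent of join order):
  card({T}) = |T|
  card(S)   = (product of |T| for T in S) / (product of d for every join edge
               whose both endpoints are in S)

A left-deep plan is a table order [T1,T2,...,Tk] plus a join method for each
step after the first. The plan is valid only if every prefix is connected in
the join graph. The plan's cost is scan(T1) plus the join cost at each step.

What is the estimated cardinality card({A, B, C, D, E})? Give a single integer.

7200000

Tables in S: A(200), B(40), C(50), D(60), E(60)
Edges inside S: D-A(d=5), A-C(d=5), C-E(d=2), E-B(d=4)
numerator = 200 * 40 * 50 * 60 * 60 = 1440000000
denominator = 5 * 5 * 2 * 4 = 200
card(S) = 1440000000 / 200 = 7200000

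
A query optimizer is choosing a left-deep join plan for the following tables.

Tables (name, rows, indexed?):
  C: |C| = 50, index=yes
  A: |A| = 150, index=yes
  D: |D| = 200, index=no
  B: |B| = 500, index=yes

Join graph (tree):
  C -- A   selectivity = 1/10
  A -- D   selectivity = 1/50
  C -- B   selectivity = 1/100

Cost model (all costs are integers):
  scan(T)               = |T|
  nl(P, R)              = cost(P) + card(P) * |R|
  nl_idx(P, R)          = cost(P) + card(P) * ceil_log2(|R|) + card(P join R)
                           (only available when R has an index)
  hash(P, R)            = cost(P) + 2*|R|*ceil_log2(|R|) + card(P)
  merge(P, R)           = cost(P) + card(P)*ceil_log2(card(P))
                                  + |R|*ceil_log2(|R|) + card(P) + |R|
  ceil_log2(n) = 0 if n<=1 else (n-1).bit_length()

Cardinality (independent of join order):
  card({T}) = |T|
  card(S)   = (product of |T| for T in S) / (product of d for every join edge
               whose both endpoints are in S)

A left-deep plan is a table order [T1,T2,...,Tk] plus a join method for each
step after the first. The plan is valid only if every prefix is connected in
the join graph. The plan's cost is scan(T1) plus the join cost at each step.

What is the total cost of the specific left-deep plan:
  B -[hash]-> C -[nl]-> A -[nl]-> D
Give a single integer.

step 1: scan B: cost=500, card=500
step 2: join C via hash
    card(P join C) = 500*50/(100) = 250
    cost = 500 + 2*50*6 + 500 = 1600
step 3: join A via nl
    card(P join A) = 250*150/(10) = 3750
    cost = 1600 + 250*150 = 39100
step 4: join D via nl
    card(P join D) = 3750*200/(50) = 15000
    cost = 39100 + 3750*200 = 789100

789100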